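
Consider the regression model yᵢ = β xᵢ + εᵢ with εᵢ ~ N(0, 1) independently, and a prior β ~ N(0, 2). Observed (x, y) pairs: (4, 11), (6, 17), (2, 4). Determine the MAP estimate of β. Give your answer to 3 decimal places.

β̂_MAP = 2.726

log p(β | y) = −Σ(yᵢ − βxᵢ)²/(2·1) − β²/(2·2) + const.
Setting the derivative to zero: Σxᵢ(yᵢ − βxᵢ)/1 − β/2 = 0, so β = Σxᵢyᵢ / (Σxᵢ² + σ²/τ²).
Σxᵢyᵢ = 4·11 + 6·17 + 2·4 = 154; Σxᵢ² = 56; σ²/τ² = 0.5.
β̂_MAP = 154 / (56 + 0.5) = 154/56.5 ≈ 2.726.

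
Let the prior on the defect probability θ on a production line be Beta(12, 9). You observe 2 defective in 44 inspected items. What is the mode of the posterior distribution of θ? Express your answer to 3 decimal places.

θ̂_MAP = 0.206

Prior: Beta(12, 9).
Data: 2 successes in 44 trials. The binomial likelihood contributes θ^2(1−θ)^42, so the posterior is Beta(12+2, 9+42) = Beta(14, 51).
For Beta(a, b) with a, b > 1 the mode is (a−1)/(a+b−2) = 13/63 ≈ 0.206.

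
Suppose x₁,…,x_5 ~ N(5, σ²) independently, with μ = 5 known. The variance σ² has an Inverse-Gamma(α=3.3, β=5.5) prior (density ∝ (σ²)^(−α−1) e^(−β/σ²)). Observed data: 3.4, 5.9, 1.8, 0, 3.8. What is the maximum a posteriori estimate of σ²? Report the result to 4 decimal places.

Sum of squared deviations about the known mean: SS = (3.4−5)² + (5.9−5)² + (1.8−5)² + (0−5)² + (3.8−5)² = 40.05.
The Normal likelihood contributes (σ²)^(−n/2) exp(−SS/(2σ²)), so the posterior is Inverse-Gamma(α + n/2, β + SS/2) = Inverse-Gamma(5.8, 25.525).
The mode of Inverse-Gamma(a, b) is b/(a+1) = 25.525/6.8 ≈ 3.7537.

σ̂²_MAP = 3.7537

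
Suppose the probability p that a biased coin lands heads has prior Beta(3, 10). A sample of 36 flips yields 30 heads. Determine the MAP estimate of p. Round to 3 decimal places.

Prior: Beta(3, 10).
Data: 30 successes in 36 trials. The binomial likelihood contributes p^30(1−p)^6, so the posterior is Beta(3+30, 10+6) = Beta(33, 16).
For Beta(a, b) with a, b > 1 the mode is (a−1)/(a+b−2) = 32/47 ≈ 0.681.

p̂_MAP = 0.681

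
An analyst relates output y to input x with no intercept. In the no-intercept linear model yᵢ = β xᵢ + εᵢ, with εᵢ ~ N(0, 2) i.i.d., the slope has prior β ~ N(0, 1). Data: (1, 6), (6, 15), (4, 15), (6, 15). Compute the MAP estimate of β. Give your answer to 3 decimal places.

log p(β | y) = −Σ(yᵢ − βxᵢ)²/(2·2) − β²/(2·1) + const.
Setting the derivative to zero: Σxᵢ(yᵢ − βxᵢ)/2 − β/1 = 0, so β = Σxᵢyᵢ / (Σxᵢ² + σ²/τ²).
Σxᵢyᵢ = 1·6 + 6·15 + 4·15 + 6·15 = 246; Σxᵢ² = 89; σ²/τ² = 2.
β̂_MAP = 246 / (89 + 2) = 246/91 ≈ 2.703.

β̂_MAP = 2.703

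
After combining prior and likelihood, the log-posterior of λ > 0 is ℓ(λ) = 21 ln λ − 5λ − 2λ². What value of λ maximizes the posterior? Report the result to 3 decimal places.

ℓ'(λ) = 21/λ − 5 − 4λ. Setting this to zero and multiplying by λ: 4λ² + 5λ − 21 = 0.
λ = (−5 + √(5² + 4·4·21)) / (2·4) = (−5 + √361) / 8 = (−5 + 19)/8 = 7/4.
ℓ''(λ) = −21/λ² − 4 < 0, confirming a maximum.

λ̂_MAP = 1.750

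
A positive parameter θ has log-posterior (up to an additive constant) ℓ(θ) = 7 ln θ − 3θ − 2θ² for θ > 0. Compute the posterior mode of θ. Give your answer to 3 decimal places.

ℓ'(θ) = 7/θ − 3 − 4θ. Setting this to zero and multiplying by θ: 4θ² + 3θ − 7 = 0.
θ = (−3 + √(3² + 4·4·7)) / (2·4) = (−3 + √121) / 8 = (−3 + 11)/8 = 1.
ℓ''(θ) = −7/θ² − 4 < 0, confirming a maximum.

θ̂_MAP = 1.000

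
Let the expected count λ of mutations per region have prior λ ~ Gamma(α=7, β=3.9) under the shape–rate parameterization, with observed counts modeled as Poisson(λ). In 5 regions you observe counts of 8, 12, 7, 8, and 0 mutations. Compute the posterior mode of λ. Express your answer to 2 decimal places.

Σxᵢ = 8+12+7+8+0 = 35, with n = 5.
Posterior ∝ λ^6e^(−3.9λ) · λ^35e^(−5λ) = λ^41e^(−8.9λ), i.e. Gamma(shape=42, rate=8.9).
The mode of a Gamma(a, b) with a ≥ 1 (shape–rate) is (a−1)/b = 41/8.9 ≈ 4.61.

λ̂_MAP = 4.61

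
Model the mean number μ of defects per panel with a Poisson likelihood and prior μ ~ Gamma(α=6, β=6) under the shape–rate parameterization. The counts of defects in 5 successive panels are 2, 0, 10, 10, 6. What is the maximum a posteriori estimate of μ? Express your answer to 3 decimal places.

μ̂_MAP = 3.000

Σxᵢ = 2+0+10+10+6 = 28, with n = 5.
Posterior ∝ μ^5e^(−6μ) · μ^28e^(−5μ) = μ^33e^(−11μ), i.e. Gamma(shape=34, rate=11).
The mode of a Gamma(a, b) with a ≥ 1 (shape–rate) is (a−1)/b = 33/11 ≈ 3.000.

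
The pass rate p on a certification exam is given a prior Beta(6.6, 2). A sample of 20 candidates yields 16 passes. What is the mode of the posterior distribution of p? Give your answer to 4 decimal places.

Prior: Beta(6.6, 2).
Data: 16 successes in 20 trials. The binomial likelihood contributes p^16(1−p)^4, so the posterior is Beta(6.6+16, 2+4) = Beta(22.6, 6).
For Beta(a, b) with a, b > 1 the mode is (a−1)/(a+b−2) = 21.6/26.6 ≈ 0.8120.

p̂_MAP = 0.8120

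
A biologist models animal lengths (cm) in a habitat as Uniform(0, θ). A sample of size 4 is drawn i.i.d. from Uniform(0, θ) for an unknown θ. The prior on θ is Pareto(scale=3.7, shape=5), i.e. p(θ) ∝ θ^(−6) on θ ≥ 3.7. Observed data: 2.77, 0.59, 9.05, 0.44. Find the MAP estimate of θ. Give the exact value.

The Uniform(0, θ) likelihood is θ^(−n) for θ ≥ max(xᵢ), zero otherwise. Here max(xᵢ) = 9.05.
Posterior ∝ θ^(−6) · θ^(−4) = θ^(−10) on θ ≥ max(3.7, 9.05) = 9.05.
This density is strictly decreasing in θ, so the posterior mode lies at the lower boundary of the support.

θ̂_MAP = 9.05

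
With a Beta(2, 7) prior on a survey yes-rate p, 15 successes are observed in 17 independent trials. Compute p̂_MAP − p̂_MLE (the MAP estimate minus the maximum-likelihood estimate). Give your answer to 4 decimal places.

MAP − MLE = -0.2157

Posterior is Beta(17, 9); MAP = (17−1)/(26−2) = 16/24 ≈ 0.66667.
MLE ignores the prior: p̂_MLE = k/n = 15/17 ≈ 0.88235.
Difference = 16/24 − 15/17 = -11/51 ≈ -0.2157.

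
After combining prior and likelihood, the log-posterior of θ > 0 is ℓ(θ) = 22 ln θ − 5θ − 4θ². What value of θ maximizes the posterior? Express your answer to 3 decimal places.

ℓ'(θ) = 22/θ − 5 − 8θ. Setting this to zero and multiplying by θ: 8θ² + 5θ − 22 = 0.
θ = (−5 + √(5² + 4·8·22)) / (2·8) = (−5 + √729) / 16 = (−5 + 27)/16 = 11/8.
ℓ''(θ) = −22/θ² − 8 < 0, confirming a maximum.

θ̂_MAP = 1.375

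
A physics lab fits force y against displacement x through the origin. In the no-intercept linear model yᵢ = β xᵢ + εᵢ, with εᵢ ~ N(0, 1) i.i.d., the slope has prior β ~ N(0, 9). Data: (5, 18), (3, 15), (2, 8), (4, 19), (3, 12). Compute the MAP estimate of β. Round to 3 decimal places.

β̂_MAP = 4.167

log p(β | y) = −Σ(yᵢ − βxᵢ)²/(2·1) − β²/(2·9) + const.
Setting the derivative to zero: Σxᵢ(yᵢ − βxᵢ)/1 − β/9 = 0, so β = Σxᵢyᵢ / (Σxᵢ² + σ²/τ²).
Σxᵢyᵢ = 5·18 + 3·15 + 2·8 + 4·19 + 3·12 = 263; Σxᵢ² = 63; σ²/τ² = 1/9.
β̂_MAP = 263 / (63 + 1/9) = 263/(568/9) = 2367/568 ≈ 4.167.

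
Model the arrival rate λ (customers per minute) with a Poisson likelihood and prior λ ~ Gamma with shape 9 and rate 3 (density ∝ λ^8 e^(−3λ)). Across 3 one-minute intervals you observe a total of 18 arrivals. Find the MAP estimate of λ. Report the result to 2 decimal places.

λ̂_MAP = 4.33

Σxᵢ = 18, n = 3.
Posterior ∝ λ^8e^(−3λ) · λ^18e^(−3λ) = λ^26e^(−6λ), i.e. Gamma(shape=27, rate=6).
The mode of a Gamma(a, b) with a ≥ 1 (shape–rate) is (a−1)/b = 26/6 ≈ 4.33.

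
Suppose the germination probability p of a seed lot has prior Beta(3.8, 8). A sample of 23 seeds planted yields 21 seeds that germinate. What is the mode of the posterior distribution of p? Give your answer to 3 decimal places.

p̂_MAP = 0.726

Prior: Beta(3.8, 8).
Data: 21 successes in 23 trials. The binomial likelihood contributes p^21(1−p)^2, so the posterior is Beta(3.8+21, 8+2) = Beta(24.8, 10).
For Beta(a, b) with a, b > 1 the mode is (a−1)/(a+b−2) = 23.8/32.8 ≈ 0.726.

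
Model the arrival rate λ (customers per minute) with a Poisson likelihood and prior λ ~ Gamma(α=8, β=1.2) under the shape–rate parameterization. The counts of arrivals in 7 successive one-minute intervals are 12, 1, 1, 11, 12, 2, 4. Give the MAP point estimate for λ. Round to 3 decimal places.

Σxᵢ = 12+1+1+11+12+2+4 = 43, with n = 7.
Posterior ∝ λ^7e^(−1.2λ) · λ^43e^(−7λ) = λ^50e^(−8.2λ), i.e. Gamma(shape=51, rate=8.2).
The mode of a Gamma(a, b) with a ≥ 1 (shape–rate) is (a−1)/b = 50/8.2 ≈ 6.098.

λ̂_MAP = 6.098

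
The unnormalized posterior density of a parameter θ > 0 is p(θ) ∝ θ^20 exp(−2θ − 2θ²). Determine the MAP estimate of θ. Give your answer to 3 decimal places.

ℓ'(θ) = 20/θ − 2 − 4θ. Setting this to zero and multiplying by θ: 4θ² + 2θ − 20 = 0.
θ = (−2 + √(2² + 4·4·20)) / (2·4) = (−2 + √324) / 8 = (−2 + 18)/8 = 2.
ℓ''(θ) = −20/θ² − 4 < 0, confirming a maximum.

θ̂_MAP = 2.000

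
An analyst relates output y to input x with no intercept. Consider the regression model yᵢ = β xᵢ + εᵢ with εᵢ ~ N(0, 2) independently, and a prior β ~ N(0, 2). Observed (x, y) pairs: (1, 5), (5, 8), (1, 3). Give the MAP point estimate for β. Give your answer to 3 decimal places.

log p(β | y) = −Σ(yᵢ − βxᵢ)²/(2·2) − β²/(2·2) + const.
Setting the derivative to zero: Σxᵢ(yᵢ − βxᵢ)/2 − β/2 = 0, so β = Σxᵢyᵢ / (Σxᵢ² + σ²/τ²).
Σxᵢyᵢ = 1·5 + 5·8 + 1·3 = 48; Σxᵢ² = 27; σ²/τ² = 1.
β̂_MAP = 48 / (27 + 1) = 48/28 ≈ 1.714.

β̂_MAP = 1.714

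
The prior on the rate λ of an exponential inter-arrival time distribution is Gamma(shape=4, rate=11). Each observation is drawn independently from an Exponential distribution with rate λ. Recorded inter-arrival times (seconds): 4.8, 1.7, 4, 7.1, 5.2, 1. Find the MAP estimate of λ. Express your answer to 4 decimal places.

The Exponential(rate=λ) likelihood is ∝ λ^n e^(−λΣtᵢ). Here n = 6 and Σtᵢ = 4.8 + 1.7 + 4 + 7.1 + 5.2 + 1 = 23.8.
Posterior ∝ λ^3e^(−11λ) · λ^6e^(−23.8λ) = λ^9e^(−34.8λ), i.e. Gamma(10, 34.8).
Mode = (a−1)/b = 9/34.8 ≈ 0.2586.

λ̂_MAP = 0.2586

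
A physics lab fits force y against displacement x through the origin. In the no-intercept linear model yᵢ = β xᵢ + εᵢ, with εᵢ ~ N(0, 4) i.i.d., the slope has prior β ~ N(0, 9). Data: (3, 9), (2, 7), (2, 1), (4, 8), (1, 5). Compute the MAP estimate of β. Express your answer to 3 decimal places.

log p(β | y) = −Σ(yᵢ − βxᵢ)²/(2·4) − β²/(2·9) + const.
Setting the derivative to zero: Σxᵢ(yᵢ − βxᵢ)/4 − β/9 = 0, so β = Σxᵢyᵢ / (Σxᵢ² + σ²/τ²).
Σxᵢyᵢ = 3·9 + 2·7 + 2·1 + 4·8 + 1·5 = 80; Σxᵢ² = 34; σ²/τ² = 4/9.
β̂_MAP = 80 / (34 + 4/9) = 80/(310/9) = 72/31 ≈ 2.323.

β̂_MAP = 2.323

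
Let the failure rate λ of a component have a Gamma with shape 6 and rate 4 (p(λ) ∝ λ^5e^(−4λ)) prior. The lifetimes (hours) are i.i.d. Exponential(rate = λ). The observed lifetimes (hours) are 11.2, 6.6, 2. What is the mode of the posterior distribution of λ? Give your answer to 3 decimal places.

The Exponential(rate=λ) likelihood is ∝ λ^n e^(−λΣtᵢ). Here n = 3 and Σtᵢ = 11.2 + 6.6 + 2 = 19.8.
Posterior ∝ λ^5e^(−4λ) · λ^3e^(−19.8λ) = λ^8e^(−23.8λ), i.e. Gamma(9, 23.8).
Mode = (a−1)/b = 8/23.8 ≈ 0.336.

λ̂_MAP = 0.336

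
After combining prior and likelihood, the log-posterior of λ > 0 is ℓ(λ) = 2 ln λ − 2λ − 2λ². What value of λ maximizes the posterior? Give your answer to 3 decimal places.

λ̂_MAP = 0.500

ℓ'(λ) = 2/λ − 2 − 4λ. Setting this to zero and multiplying by λ: 4λ² + 2λ − 2 = 0.
λ = (−2 + √(2² + 4·4·2)) / (2·4) = (−2 + √36) / 8 = (−2 + 6)/8 = 1/2.
ℓ''(λ) = −2/λ² − 4 < 0, confirming a maximum.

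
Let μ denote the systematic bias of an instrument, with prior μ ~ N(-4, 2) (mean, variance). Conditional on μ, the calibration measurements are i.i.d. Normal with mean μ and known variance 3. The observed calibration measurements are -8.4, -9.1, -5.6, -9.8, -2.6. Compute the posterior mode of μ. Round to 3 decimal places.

μ̂_MAP = -6.385

n = 5; x̄ = ((-8.4) + (-9.1) + (-5.6) + (-9.8) + (-2.6))/5 = -35.5/5 = -7.1.
For a Normal prior and Normal likelihood with known variance, the posterior is Normal; its mode equals its mean, the precision-weighted average.
Prior precision 1/σ₀² = 1/2 = 0.5; data precision n/σ² = 5/3.
μ̂ = (0.5·(-4) + (5/3)·(-7.1)) / (0.5 + 5/3) = (-83/6)/(13/6) = -83/13 ≈ -6.385.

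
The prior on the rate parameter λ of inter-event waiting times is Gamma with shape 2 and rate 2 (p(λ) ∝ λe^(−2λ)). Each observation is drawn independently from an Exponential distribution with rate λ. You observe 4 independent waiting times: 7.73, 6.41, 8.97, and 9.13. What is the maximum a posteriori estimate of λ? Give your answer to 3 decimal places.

The Exponential(rate=λ) likelihood is ∝ λ^n e^(−λΣtᵢ). Here n = 4 and Σtᵢ = 7.73 + 6.41 + 8.97 + 9.13 = 32.24.
Posterior ∝ λe^(−2λ) · λ^4e^(−32.24λ) = λ^5e^(−34.24λ), i.e. Gamma(6, 34.24).
Mode = (a−1)/b = 5/34.24 ≈ 0.146.

λ̂_MAP = 0.146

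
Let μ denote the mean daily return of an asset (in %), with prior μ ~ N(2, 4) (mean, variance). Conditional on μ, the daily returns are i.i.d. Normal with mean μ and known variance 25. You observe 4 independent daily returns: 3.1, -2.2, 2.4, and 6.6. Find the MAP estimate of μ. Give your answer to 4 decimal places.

μ̂_MAP = 2.1854

n = 4; x̄ = (3.1 + (-2.2) + 2.4 + 6.6)/4 = 9.9/4 = 2.475.
For a Normal prior and Normal likelihood with known variance, the posterior is Normal; its mode equals its mean, the precision-weighted average.
Prior precision 1/σ₀² = 1/4 = 0.25; data precision n/σ² = 4/25 = 0.16.
μ̂ = (0.25·2 + 0.16·2.475) / (0.25 + 0.16) = 0.896/0.41 = 448/205 ≈ 2.1854.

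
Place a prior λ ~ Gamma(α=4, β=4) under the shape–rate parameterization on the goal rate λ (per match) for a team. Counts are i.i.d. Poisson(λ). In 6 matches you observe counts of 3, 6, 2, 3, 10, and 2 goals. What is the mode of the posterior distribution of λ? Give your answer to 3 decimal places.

Σxᵢ = 3+6+2+3+10+2 = 26, with n = 6.
Posterior ∝ λ^3e^(−4λ) · λ^26e^(−6λ) = λ^29e^(−10λ), i.e. Gamma(shape=30, rate=10).
The mode of a Gamma(a, b) with a ≥ 1 (shape–rate) is (a−1)/b = 29/10 ≈ 2.900.

λ̂_MAP = 2.900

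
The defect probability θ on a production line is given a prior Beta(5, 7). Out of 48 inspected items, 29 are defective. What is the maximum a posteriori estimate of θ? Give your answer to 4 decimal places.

θ̂_MAP = 0.5690

Prior: Beta(5, 7).
Data: 29 successes in 48 trials. The binomial likelihood contributes θ^29(1−θ)^19, so the posterior is Beta(5+29, 7+19) = Beta(34, 26).
For Beta(a, b) with a, b > 1 the mode is (a−1)/(a+b−2) = 33/58 ≈ 0.5690.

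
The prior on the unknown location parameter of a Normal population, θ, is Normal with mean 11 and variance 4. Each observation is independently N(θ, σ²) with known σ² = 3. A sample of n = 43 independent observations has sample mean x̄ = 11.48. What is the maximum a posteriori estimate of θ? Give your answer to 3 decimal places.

n = 43, x̄ = 11.48.
For a Normal prior and Normal likelihood with known variance, the posterior is Normal; its mode equals its mean, the precision-weighted average.
Prior precision 1/σ₀² = 1/4 = 0.25; data precision n/σ² = 43/3.
θ̂ = (0.25·11 + (43/3)·11.48) / (0.25 + 43/3) = (50189/300)/(175/12) = 50189/4375 ≈ 11.472.

θ̂_MAP = 11.472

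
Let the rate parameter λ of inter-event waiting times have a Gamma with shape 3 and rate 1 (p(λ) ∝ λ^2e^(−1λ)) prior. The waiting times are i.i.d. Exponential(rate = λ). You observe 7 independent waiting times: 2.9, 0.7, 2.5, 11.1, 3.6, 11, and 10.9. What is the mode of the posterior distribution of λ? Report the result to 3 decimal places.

The Exponential(rate=λ) likelihood is ∝ λ^n e^(−λΣtᵢ). Here n = 7 and Σtᵢ = 2.9 + 0.7 + 2.5 + 11.1 + 3.6 + 11 + 10.9 = 42.7.
Posterior ∝ λ^2e^(−1λ) · λ^7e^(−42.7λ) = λ^9e^(−43.7λ), i.e. Gamma(10, 43.7).
Mode = (a−1)/b = 9/43.7 ≈ 0.206.

λ̂_MAP = 0.206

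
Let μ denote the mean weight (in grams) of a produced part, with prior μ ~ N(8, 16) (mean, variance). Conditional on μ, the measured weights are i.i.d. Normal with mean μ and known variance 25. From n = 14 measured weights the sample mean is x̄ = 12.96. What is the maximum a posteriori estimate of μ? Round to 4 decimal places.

μ̂_MAP = 12.4620

n = 14, x̄ = 12.96.
For a Normal prior and Normal likelihood with known variance, the posterior is Normal; its mode equals its mean, the precision-weighted average.
Prior precision 1/σ₀² = 1/16 = 0.0625; data precision n/σ² = 14/25 = 0.56.
μ̂ = (0.0625·8 + 0.56·12.96) / (0.0625 + 0.56) = 7.7576/0.6225 = 77576/6225 ≈ 12.4620.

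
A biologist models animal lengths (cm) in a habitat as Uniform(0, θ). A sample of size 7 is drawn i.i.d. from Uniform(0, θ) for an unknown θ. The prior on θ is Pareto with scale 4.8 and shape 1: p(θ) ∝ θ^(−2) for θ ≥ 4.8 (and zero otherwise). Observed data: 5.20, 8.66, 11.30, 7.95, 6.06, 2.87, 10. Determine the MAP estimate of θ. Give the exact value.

θ̂_MAP = 11.30

The Uniform(0, θ) likelihood is θ^(−n) for θ ≥ max(xᵢ), zero otherwise. Here max(xᵢ) = 11.30.
Posterior ∝ θ^(−2) · θ^(−7) = θ^(−9) on θ ≥ max(4.8, 11.30) = 11.30.
This density is strictly decreasing in θ, so the posterior mode lies at the lower boundary of the support.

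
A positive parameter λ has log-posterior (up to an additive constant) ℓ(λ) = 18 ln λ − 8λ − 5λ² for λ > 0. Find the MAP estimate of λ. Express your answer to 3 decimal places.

ℓ'(λ) = 18/λ − 8 − 10λ. Setting this to zero and multiplying by λ: 10λ² + 8λ − 18 = 0.
λ = (−8 + √(8² + 4·10·18)) / (2·10) = (−8 + √784) / 20 = (−8 + 28)/20 = 1.
ℓ''(λ) = −18/λ² − 10 < 0, confirming a maximum.

λ̂_MAP = 1.000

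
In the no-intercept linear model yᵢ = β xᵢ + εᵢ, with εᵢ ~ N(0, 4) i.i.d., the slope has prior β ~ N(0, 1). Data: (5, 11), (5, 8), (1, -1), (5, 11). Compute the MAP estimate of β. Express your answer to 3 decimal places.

β̂_MAP = 1.863

log p(β | y) = −Σ(yᵢ − βxᵢ)²/(2·4) − β²/(2·1) + const.
Setting the derivative to zero: Σxᵢ(yᵢ − βxᵢ)/4 − β/1 = 0, so β = Σxᵢyᵢ / (Σxᵢ² + σ²/τ²).
Σxᵢyᵢ = 5·11 + 5·8 + 1·(-1) + 5·11 = 149; Σxᵢ² = 76; σ²/τ² = 4.
β̂_MAP = 149 / (76 + 4) = 149/80 ≈ 1.863.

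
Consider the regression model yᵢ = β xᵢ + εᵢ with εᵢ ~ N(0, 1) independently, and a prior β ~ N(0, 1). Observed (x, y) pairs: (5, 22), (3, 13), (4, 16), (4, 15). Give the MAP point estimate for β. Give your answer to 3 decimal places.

log p(β | y) = −Σ(yᵢ − βxᵢ)²/(2·1) − β²/(2·1) + const.
Setting the derivative to zero: Σxᵢ(yᵢ − βxᵢ)/1 − β/1 = 0, so β = Σxᵢyᵢ / (Σxᵢ² + σ²/τ²).
Σxᵢyᵢ = 5·22 + 3·13 + 4·16 + 4·15 = 273; Σxᵢ² = 66; σ²/τ² = 1.
β̂_MAP = 273 / (66 + 1) = 273/67 ≈ 4.075.

β̂_MAP = 4.075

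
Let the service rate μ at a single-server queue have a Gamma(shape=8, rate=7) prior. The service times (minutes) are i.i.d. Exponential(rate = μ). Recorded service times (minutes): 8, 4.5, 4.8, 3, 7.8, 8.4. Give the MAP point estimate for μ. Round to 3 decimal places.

The Exponential(rate=μ) likelihood is ∝ μ^n e^(−μΣtᵢ). Here n = 6 and Σtᵢ = 8 + 4.5 + 4.8 + 3 + 7.8 + 8.4 = 36.5.
Posterior ∝ μ^7e^(−7μ) · μ^6e^(−36.5μ) = μ^13e^(−43.5μ), i.e. Gamma(14, 43.5).
Mode = (a−1)/b = 13/43.5 ≈ 0.299.

μ̂_MAP = 0.299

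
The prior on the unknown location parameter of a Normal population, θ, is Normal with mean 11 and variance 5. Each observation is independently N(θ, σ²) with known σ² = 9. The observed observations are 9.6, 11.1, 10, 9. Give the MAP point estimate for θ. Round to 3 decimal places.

n = 4; x̄ = (9.6 + 11.1 + 10 + 9)/4 = 39.7/4 = 9.925.
For a Normal prior and Normal likelihood with known variance, the posterior is Normal; its mode equals its mean, the precision-weighted average.
Prior precision 1/σ₀² = 1/5 = 0.2; data precision n/σ² = 4/9.
θ̂ = (0.2·11 + (4/9)·9.925) / (0.2 + 4/9) = (119/18)/(29/45) = 595/58 ≈ 10.259.

θ̂_MAP = 10.259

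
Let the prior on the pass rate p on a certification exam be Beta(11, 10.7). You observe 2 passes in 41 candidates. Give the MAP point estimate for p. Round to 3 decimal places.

p̂_MAP = 0.198

Prior: Beta(11, 10.7).
Data: 2 successes in 41 trials. The binomial likelihood contributes p^2(1−p)^39, so the posterior is Beta(11+2, 10.7+39) = Beta(13, 49.7).
For Beta(a, b) with a, b > 1 the mode is (a−1)/(a+b−2) = 12/60.7 ≈ 0.198.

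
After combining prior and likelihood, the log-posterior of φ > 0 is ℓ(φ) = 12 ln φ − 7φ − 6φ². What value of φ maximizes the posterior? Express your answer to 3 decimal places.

ℓ'(φ) = 12/φ − 7 − 12φ. Setting this to zero and multiplying by φ: 12φ² + 7φ − 12 = 0.
φ = (−7 + √(7² + 4·12·12)) / (2·12) = (−7 + √625) / 24 = (−7 + 25)/24 = 3/4.
ℓ''(φ) = −12/φ² − 12 < 0, confirming a maximum.

φ̂_MAP = 0.750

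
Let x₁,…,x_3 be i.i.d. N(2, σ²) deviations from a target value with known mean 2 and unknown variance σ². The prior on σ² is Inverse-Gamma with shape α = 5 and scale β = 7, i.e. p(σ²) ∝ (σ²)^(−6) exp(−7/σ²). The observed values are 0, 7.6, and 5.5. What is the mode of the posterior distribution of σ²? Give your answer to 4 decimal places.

Sum of squared deviations about the known mean: SS = (0−2)² + (7.6−2)² + (5.5−2)² = 47.61.
The Normal likelihood contributes (σ²)^(−n/2) exp(−SS/(2σ²)), so the posterior is Inverse-Gamma(α + n/2, β + SS/2) = Inverse-Gamma(6.5, 30.805).
The mode of Inverse-Gamma(a, b) is b/(a+1) = 30.805/7.5 ≈ 4.1073.

σ̂²_MAP = 4.1073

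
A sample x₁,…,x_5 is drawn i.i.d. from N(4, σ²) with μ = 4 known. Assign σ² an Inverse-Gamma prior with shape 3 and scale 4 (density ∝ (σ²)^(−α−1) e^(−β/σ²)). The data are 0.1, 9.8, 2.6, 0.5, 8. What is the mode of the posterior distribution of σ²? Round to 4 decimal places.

σ̂²_MAP = 6.6969

Sum of squared deviations about the known mean: SS = (0.1−4)² + (9.8−4)² + (2.6−4)² + (0.5−4)² + (8−4)² = 79.06.
The Normal likelihood contributes (σ²)^(−n/2) exp(−SS/(2σ²)), so the posterior is Inverse-Gamma(α + n/2, β + SS/2) = Inverse-Gamma(5.5, 43.53).
The mode of Inverse-Gamma(a, b) is b/(a+1) = 43.53/6.5 ≈ 6.6969.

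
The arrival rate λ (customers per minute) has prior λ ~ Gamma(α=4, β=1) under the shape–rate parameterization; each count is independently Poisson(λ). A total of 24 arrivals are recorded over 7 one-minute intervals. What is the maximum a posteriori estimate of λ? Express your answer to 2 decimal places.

λ̂_MAP = 3.38

Σxᵢ = 24, n = 7.
Posterior ∝ λ^3e^(−1λ) · λ^24e^(−7λ) = λ^27e^(−8λ), i.e. Gamma(shape=28, rate=8).
The mode of a Gamma(a, b) with a ≥ 1 (shape–rate) is (a−1)/b = 27/8 ≈ 3.38.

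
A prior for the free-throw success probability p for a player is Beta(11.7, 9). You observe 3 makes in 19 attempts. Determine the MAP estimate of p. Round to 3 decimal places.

p̂_MAP = 0.363

Prior: Beta(11.7, 9).
Data: 3 successes in 19 trials. The binomial likelihood contributes p^3(1−p)^16, so the posterior is Beta(11.7+3, 9+16) = Beta(14.7, 25).
For Beta(a, b) with a, b > 1 the mode is (a−1)/(a+b−2) = 13.7/37.7 ≈ 0.363.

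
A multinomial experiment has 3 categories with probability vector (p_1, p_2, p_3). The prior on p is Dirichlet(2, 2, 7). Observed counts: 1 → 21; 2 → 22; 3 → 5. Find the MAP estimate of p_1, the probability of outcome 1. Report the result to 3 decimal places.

The posterior is Dirichlet(αᵢ + nᵢ) = Dirichlet(23, 24, 12).
For a Dirichlet(a₁,…,a_K) with all aᵢ > 1, the mode has j-th component (aⱼ − 1)/(Σaᵢ − K).
Here Σaᵢ = 59 and K = 3, so p_1 = (23 − 1)/(59 − 3) = 22/56 ≈ 0.393.

MAP estimate: 0.393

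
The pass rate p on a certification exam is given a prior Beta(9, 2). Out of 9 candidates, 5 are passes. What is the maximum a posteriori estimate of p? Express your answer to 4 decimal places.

Prior: Beta(9, 2).
Data: 5 successes in 9 trials. The binomial likelihood contributes p^5(1−p)^4, so the posterior is Beta(9+5, 2+4) = Beta(14, 6).
For Beta(a, b) with a, b > 1 the mode is (a−1)/(a+b−2) = 13/18 ≈ 0.7222.

p̂_MAP = 0.7222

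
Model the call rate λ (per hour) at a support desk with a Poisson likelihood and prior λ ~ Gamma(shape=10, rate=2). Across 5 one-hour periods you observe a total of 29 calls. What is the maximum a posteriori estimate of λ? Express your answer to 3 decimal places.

Σxᵢ = 29, n = 5.
Posterior ∝ λ^9e^(−2λ) · λ^29e^(−5λ) = λ^38e^(−7λ), i.e. Gamma(shape=39, rate=7).
The mode of a Gamma(a, b) with a ≥ 1 (shape–rate) is (a−1)/b = 38/7 ≈ 5.429.

λ̂_MAP = 5.429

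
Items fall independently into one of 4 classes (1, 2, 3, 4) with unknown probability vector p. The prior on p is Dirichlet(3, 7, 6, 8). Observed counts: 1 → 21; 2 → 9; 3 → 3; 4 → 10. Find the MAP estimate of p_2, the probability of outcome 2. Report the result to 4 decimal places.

The posterior is Dirichlet(αᵢ + nᵢ) = Dirichlet(24, 16, 9, 18).
For a Dirichlet(a₁,…,a_K) with all aᵢ > 1, the mode has j-th component (aⱼ − 1)/(Σaᵢ − K).
Here Σaᵢ = 67 and K = 4, so p_2 = (16 − 1)/(67 − 4) = 15/63 ≈ 0.2381.

MAP estimate: 0.2381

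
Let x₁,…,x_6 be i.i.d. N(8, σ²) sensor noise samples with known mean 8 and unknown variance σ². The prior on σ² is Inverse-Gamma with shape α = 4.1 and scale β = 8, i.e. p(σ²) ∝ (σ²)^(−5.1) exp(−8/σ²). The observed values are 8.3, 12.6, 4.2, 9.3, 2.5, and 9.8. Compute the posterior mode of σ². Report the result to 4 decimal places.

Sum of squared deviations about the known mean: SS = (8.3−8)² + (12.6−8)² + (4.2−8)² + (9.3−8)² + (2.5−8)² + (9.8−8)² = 70.87.
The Normal likelihood contributes (σ²)^(−n/2) exp(−SS/(2σ²)), so the posterior is Inverse-Gamma(α + n/2, β + SS/2) = Inverse-Gamma(7.1, 43.435).
The mode of Inverse-Gamma(a, b) is b/(a+1) = 43.435/8.1 ≈ 5.3623.

σ̂²_MAP = 5.3623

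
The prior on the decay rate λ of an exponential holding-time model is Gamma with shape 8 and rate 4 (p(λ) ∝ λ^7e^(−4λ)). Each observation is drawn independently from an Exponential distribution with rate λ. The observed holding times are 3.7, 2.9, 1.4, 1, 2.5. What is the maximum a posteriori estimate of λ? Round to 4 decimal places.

The Exponential(rate=λ) likelihood is ∝ λ^n e^(−λΣtᵢ). Here n = 5 and Σtᵢ = 3.7 + 2.9 + 1.4 + 1 + 2.5 = 11.5.
Posterior ∝ λ^7e^(−4λ) · λ^5e^(−11.5λ) = λ^12e^(−15.5λ), i.e. Gamma(13, 15.5).
Mode = (a−1)/b = 12/15.5 ≈ 0.7742.

λ̂_MAP = 0.7742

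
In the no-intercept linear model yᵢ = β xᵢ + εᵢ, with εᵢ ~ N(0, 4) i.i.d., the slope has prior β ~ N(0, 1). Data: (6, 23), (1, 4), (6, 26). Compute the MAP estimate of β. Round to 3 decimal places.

log p(β | y) = −Σ(yᵢ − βxᵢ)²/(2·4) − β²/(2·1) + const.
Setting the derivative to zero: Σxᵢ(yᵢ − βxᵢ)/4 − β/1 = 0, so β = Σxᵢyᵢ / (Σxᵢ² + σ²/τ²).
Σxᵢyᵢ = 6·23 + 1·4 + 6·26 = 298; Σxᵢ² = 73; σ²/τ² = 4.
β̂_MAP = 298 / (73 + 4) = 298/77 ≈ 3.870.

β̂_MAP = 3.870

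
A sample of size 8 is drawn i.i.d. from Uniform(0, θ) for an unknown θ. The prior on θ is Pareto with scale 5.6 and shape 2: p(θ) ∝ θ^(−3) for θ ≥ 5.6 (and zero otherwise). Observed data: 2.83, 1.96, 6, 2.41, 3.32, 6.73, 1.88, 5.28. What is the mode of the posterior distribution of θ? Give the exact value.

θ̂_MAP = 6.73

The Uniform(0, θ) likelihood is θ^(−n) for θ ≥ max(xᵢ), zero otherwise. Here max(xᵢ) = 6.73.
Posterior ∝ θ^(−3) · θ^(−8) = θ^(−11) on θ ≥ max(5.6, 6.73) = 6.73.
This density is strictly decreasing in θ, so the posterior mode lies at the lower boundary of the support.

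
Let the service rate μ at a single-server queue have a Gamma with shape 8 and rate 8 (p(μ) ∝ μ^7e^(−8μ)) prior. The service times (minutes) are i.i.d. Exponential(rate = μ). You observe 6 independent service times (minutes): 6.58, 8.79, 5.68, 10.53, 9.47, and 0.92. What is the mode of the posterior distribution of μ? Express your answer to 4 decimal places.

The Exponential(rate=μ) likelihood is ∝ μ^n e^(−μΣtᵢ). Here n = 6 and Σtᵢ = 6.58 + 8.79 + 5.68 + 10.53 + 9.47 + 0.92 = 41.97.
Posterior ∝ μ^7e^(−8μ) · μ^6e^(−41.97μ) = μ^13e^(−49.97μ), i.e. Gamma(14, 49.97).
Mode = (a−1)/b = 13/49.97 ≈ 0.2602.

μ̂_MAP = 0.2602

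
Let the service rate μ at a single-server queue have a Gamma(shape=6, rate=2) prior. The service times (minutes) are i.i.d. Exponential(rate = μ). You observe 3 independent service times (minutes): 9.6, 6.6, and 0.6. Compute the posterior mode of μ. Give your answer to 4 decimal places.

μ̂_MAP = 0.4255

The Exponential(rate=μ) likelihood is ∝ μ^n e^(−μΣtᵢ). Here n = 3 and Σtᵢ = 9.6 + 6.6 + 0.6 = 16.8.
Posterior ∝ μ^5e^(−2μ) · μ^3e^(−16.8μ) = μ^8e^(−18.8μ), i.e. Gamma(9, 18.8).
Mode = (a−1)/b = 8/18.8 ≈ 0.4255.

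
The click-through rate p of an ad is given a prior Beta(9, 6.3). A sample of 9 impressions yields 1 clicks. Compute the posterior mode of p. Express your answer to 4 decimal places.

Prior: Beta(9, 6.3).
Data: 1 success in 9 trials. The binomial likelihood contributes p(1−p)^8, so the posterior is Beta(9+1, 6.3+8) = Beta(10, 14.3).
For Beta(a, b) with a, b > 1 the mode is (a−1)/(a+b−2) = 9/22.3 ≈ 0.4036.

p̂_MAP = 0.4036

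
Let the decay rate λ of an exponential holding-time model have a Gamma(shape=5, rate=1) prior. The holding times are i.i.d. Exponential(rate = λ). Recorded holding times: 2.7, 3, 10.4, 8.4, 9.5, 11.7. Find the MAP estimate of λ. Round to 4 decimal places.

The Exponential(rate=λ) likelihood is ∝ λ^n e^(−λΣtᵢ). Here n = 6 and Σtᵢ = 2.7 + 3 + 10.4 + 8.4 + 9.5 + 11.7 = 45.7.
Posterior ∝ λ^4e^(−1λ) · λ^6e^(−45.7λ) = λ^10e^(−46.7λ), i.e. Gamma(11, 46.7).
Mode = (a−1)/b = 10/46.7 ≈ 0.2141.

λ̂_MAP = 0.2141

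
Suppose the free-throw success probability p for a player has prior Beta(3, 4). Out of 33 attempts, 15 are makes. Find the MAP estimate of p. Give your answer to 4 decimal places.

Prior: Beta(3, 4).
Data: 15 successes in 33 trials. The binomial likelihood contributes p^15(1−p)^18, so the posterior is Beta(3+15, 4+18) = Beta(18, 22).
For Beta(a, b) with a, b > 1 the mode is (a−1)/(a+b−2) = 17/38 ≈ 0.4474.

p̂_MAP = 0.4474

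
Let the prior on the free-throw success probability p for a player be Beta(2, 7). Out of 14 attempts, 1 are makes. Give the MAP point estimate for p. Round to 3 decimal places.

Prior: Beta(2, 7).
Data: 1 success in 14 trials. The binomial likelihood contributes p(1−p)^13, so the posterior is Beta(2+1, 7+13) = Beta(3, 20).
For Beta(a, b) with a, b > 1 the mode is (a−1)/(a+b−2) = 2/21 ≈ 0.095.

p̂_MAP = 0.095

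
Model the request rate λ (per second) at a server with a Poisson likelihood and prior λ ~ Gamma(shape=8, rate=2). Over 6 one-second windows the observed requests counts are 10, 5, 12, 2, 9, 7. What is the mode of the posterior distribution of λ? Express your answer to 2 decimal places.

Σxᵢ = 10+5+12+2+9+7 = 45, with n = 6.
Posterior ∝ λ^7e^(−2λ) · λ^45e^(−6λ) = λ^52e^(−8λ), i.e. Gamma(shape=53, rate=8).
The mode of a Gamma(a, b) with a ≥ 1 (shape–rate) is (a−1)/b = 52/8 ≈ 6.50.

λ̂_MAP = 6.50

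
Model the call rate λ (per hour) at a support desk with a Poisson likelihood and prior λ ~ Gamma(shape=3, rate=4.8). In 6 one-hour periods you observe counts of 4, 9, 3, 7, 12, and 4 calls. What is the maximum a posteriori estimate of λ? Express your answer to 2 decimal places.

Σxᵢ = 4+9+3+7+12+4 = 39, with n = 6.
Posterior ∝ λ^2e^(−4.8λ) · λ^39e^(−6λ) = λ^41e^(−10.8λ), i.e. Gamma(shape=42, rate=10.8).
The mode of a Gamma(a, b) with a ≥ 1 (shape–rate) is (a−1)/b = 41/10.8 ≈ 3.80.

λ̂_MAP = 3.80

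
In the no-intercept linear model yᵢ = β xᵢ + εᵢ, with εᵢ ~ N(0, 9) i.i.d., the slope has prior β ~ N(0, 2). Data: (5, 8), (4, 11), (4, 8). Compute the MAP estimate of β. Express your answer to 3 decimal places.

β̂_MAP = 1.886

log p(β | y) = −Σ(yᵢ − βxᵢ)²/(2·9) − β²/(2·2) + const.
Setting the derivative to zero: Σxᵢ(yᵢ − βxᵢ)/9 − β/2 = 0, so β = Σxᵢyᵢ / (Σxᵢ² + σ²/τ²).
Σxᵢyᵢ = 5·8 + 4·11 + 4·8 = 116; Σxᵢ² = 57; σ²/τ² = 4.5.
β̂_MAP = 116 / (57 + 4.5) = 116/61.5 ≈ 1.886.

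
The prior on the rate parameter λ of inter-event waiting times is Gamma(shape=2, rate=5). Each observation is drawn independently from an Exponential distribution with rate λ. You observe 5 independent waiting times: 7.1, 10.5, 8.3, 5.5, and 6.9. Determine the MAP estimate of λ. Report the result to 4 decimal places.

λ̂_MAP = 0.1386

The Exponential(rate=λ) likelihood is ∝ λ^n e^(−λΣtᵢ). Here n = 5 and Σtᵢ = 7.1 + 10.5 + 8.3 + 5.5 + 6.9 = 38.3.
Posterior ∝ λe^(−5λ) · λ^5e^(−38.3λ) = λ^6e^(−43.3λ), i.e. Gamma(7, 43.3).
Mode = (a−1)/b = 6/43.3 ≈ 0.1386.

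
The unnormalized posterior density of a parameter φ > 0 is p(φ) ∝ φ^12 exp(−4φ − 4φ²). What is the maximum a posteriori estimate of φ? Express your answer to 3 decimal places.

ℓ'(φ) = 12/φ − 4 − 8φ. Setting this to zero and multiplying by φ: 8φ² + 4φ − 12 = 0.
φ = (−4 + √(4² + 4·8·12)) / (2·8) = (−4 + √400) / 16 = (−4 + 20)/16 = 1.
ℓ''(φ) = −12/φ² − 8 < 0, confirming a maximum.

φ̂_MAP = 1.000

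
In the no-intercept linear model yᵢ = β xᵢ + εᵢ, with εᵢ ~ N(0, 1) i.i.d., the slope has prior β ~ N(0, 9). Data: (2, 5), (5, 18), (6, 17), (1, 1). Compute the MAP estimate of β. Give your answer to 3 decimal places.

β̂_MAP = 3.071

log p(β | y) = −Σ(yᵢ − βxᵢ)²/(2·1) − β²/(2·9) + const.
Setting the derivative to zero: Σxᵢ(yᵢ − βxᵢ)/1 − β/9 = 0, so β = Σxᵢyᵢ / (Σxᵢ² + σ²/τ²).
Σxᵢyᵢ = 2·5 + 5·18 + 6·17 + 1·1 = 203; Σxᵢ² = 66; σ²/τ² = 1/9.
β̂_MAP = 203 / (66 + 1/9) = 203/(595/9) = 261/85 ≈ 3.071.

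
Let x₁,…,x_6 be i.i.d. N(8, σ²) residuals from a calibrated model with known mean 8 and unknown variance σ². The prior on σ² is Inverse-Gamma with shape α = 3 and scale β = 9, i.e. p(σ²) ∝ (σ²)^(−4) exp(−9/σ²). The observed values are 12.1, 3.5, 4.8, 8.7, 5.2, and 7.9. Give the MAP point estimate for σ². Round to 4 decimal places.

Sum of squared deviations about the known mean: SS = (12.1−8)² + (3.5−8)² + (4.8−8)² + (8.7−8)² + (5.2−8)² + (7.9−8)² = 55.64.
The Normal likelihood contributes (σ²)^(−n/2) exp(−SS/(2σ²)), so the posterior is Inverse-Gamma(α + n/2, β + SS/2) = Inverse-Gamma(6, 36.82).
The mode of Inverse-Gamma(a, b) is b/(a+1) = 36.82/7 ≈ 5.2600.

σ̂²_MAP = 5.2600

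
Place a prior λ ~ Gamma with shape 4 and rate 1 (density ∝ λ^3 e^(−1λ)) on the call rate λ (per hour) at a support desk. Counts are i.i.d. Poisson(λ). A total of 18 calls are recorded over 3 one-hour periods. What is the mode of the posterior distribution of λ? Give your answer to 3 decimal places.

λ̂_MAP = 5.250

Σxᵢ = 18, n = 3.
Posterior ∝ λ^3e^(−1λ) · λ^18e^(−3λ) = λ^21e^(−4λ), i.e. Gamma(shape=22, rate=4).
The mode of a Gamma(a, b) with a ≥ 1 (shape–rate) is (a−1)/b = 21/4 ≈ 5.250.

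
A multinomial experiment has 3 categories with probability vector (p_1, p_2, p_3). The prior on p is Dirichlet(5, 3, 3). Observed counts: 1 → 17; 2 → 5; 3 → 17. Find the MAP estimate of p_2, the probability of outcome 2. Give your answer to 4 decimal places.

MAP estimate: 0.1489

The posterior is Dirichlet(αᵢ + nᵢ) = Dirichlet(22, 8, 20).
For a Dirichlet(a₁,…,a_K) with all aᵢ > 1, the mode has j-th component (aⱼ − 1)/(Σaᵢ − K).
Here Σaᵢ = 50 and K = 3, so p_2 = (8 − 1)/(50 − 3) = 7/47 ≈ 0.1489.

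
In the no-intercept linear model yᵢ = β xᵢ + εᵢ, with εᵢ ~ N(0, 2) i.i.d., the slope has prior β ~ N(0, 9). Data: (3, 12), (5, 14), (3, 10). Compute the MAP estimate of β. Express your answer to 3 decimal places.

log p(β | y) = −Σ(yᵢ − βxᵢ)²/(2·2) − β²/(2·9) + const.
Setting the derivative to zero: Σxᵢ(yᵢ − βxᵢ)/2 − β/9 = 0, so β = Σxᵢyᵢ / (Σxᵢ² + σ²/τ²).
Σxᵢyᵢ = 3·12 + 5·14 + 3·10 = 136; Σxᵢ² = 43; σ²/τ² = 2/9.
β̂_MAP = 136 / (43 + 2/9) = 136/(389/9) = 1224/389 ≈ 3.147.

β̂_MAP = 3.147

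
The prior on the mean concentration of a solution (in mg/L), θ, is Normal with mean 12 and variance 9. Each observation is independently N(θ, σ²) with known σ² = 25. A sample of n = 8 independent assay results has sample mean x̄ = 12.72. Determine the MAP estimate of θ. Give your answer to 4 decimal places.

n = 8, x̄ = 12.72.
For a Normal prior and Normal likelihood with known variance, the posterior is Normal; its mode equals its mean, the precision-weighted average.
Prior precision 1/σ₀² = 1/9; data precision n/σ² = 8/25 = 0.32.
θ̂ = ((1/9)·12 + 0.32·12.72) / (1/9 + 0.32) = (10132/1875)/(97/225) = 30396/2425 ≈ 12.5344.

θ̂_MAP = 12.5344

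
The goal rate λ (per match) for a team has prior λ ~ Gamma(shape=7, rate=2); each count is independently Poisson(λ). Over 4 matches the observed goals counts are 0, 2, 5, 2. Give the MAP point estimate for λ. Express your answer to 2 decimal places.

λ̂_MAP = 2.50

Σxᵢ = 0+2+5+2 = 9, with n = 4.
Posterior ∝ λ^6e^(−2λ) · λ^9e^(−4λ) = λ^15e^(−6λ), i.e. Gamma(shape=16, rate=6).
The mode of a Gamma(a, b) with a ≥ 1 (shape–rate) is (a−1)/b = 15/6 ≈ 2.50.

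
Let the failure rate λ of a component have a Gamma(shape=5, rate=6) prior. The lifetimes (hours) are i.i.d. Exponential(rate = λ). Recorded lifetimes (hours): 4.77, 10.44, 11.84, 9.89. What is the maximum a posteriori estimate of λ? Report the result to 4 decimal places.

The Exponential(rate=λ) likelihood is ∝ λ^n e^(−λΣtᵢ). Here n = 4 and Σtᵢ = 4.77 + 10.44 + 11.84 + 9.89 = 36.94.
Posterior ∝ λ^4e^(−6λ) · λ^4e^(−36.94λ) = λ^8e^(−42.94λ), i.e. Gamma(9, 42.94).
Mode = (a−1)/b = 8/42.94 ≈ 0.1863.

λ̂_MAP = 0.1863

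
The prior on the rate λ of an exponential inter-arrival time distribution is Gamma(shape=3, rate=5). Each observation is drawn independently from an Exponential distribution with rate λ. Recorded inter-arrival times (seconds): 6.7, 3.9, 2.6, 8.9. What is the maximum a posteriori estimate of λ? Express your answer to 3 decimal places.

The Exponential(rate=λ) likelihood is ∝ λ^n e^(−λΣtᵢ). Here n = 4 and Σtᵢ = 6.7 + 3.9 + 2.6 + 8.9 = 22.1.
Posterior ∝ λ^2e^(−5λ) · λ^4e^(−22.1λ) = λ^6e^(−27.1λ), i.e. Gamma(7, 27.1).
Mode = (a−1)/b = 6/27.1 ≈ 0.221.

λ̂_MAP = 0.221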